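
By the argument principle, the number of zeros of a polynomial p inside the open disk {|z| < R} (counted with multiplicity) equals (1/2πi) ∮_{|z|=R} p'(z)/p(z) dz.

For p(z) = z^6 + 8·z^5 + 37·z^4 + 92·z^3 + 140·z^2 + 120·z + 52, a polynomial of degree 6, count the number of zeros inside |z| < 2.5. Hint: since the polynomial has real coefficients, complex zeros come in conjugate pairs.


The zeros of p are: (-1 + 1i), (-1 - 1i), (-2 + 3i), (-2 - 3i), (-1 + 1i), (-1 - 1i).
Their magnitudes are: 1.414, 1.414, 3.606, 3.606, 1.414, 1.414.
Zeros with |z| < R = 2.5: (-1 + 1i), (-1 - 1i), (-1 + 1i), (-1 - 1i).
Count = 4.
By the argument principle, (1/2πi) ∮_{|z|=R} p'(z)/p(z) dz equals exactly this count.

Number of zeros inside |z| < 2.5: 4.


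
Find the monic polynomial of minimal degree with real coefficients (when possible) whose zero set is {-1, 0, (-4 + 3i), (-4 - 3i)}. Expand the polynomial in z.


The polynomial is p(z) = ∏_{α ∈ S} (z − α), where S = {-1, 0, (-4 + 3i), (-4 - 3i)}.
Expanding the product yields: p(z) = z^4 + 9·z^3 + 33·z^2 + 25·z.
Note conjugate pairs combine to real quadratics: (z − (-4+3i))(z − (-4−3i)) = z² + 8z + 25.
The resulting polynomial has degree 4 and real coefficients as required.

p(z) = z^4 + 9·z^3 + 33·z^2 + 25·z.


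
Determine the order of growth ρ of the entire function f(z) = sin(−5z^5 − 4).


Write sin(w) = (e^{iw} ± e^{−iw})/(2 or 2i), so |sin(w)| ≤ e^{|w|}. With w = −5z^5 − 4, |w| ≤ 5r^5 + 4 on |z|=r, giving M(r) ≤ e^{5r^5 + 4} and ρ ≤ 5. For the lower bound, choose z on |z|=r with -5z^5 purely imaginary of modulus 5r^5; then |sin(−5z^5 − 4)| grows like e^{5r^5}/2, so ρ ≥ 5. Hence ρ = 5.
Therefore ρ = 5.

Order ρ = 5.


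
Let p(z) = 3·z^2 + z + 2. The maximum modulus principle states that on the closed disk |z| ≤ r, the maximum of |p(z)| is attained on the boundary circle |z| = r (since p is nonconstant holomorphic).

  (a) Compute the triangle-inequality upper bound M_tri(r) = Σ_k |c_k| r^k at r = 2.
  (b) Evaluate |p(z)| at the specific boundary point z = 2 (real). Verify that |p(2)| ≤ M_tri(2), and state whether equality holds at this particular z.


Coefficients: c_0 = 2, c_1 = 1, c_2 = 3. Radius r = 2.
Part (a). Triangle bound: M_tri(r) = Σ_k |c_k| r^k
  = |2|·2^0 + |1|·2^1 + |3|·2^2
  = 2 + 2 + 12 = 16.
This bounds M(r) := max_{|z|=r} |p(z)| from above; equality holds iff all terms c_k z^k can be made to align in phase at a single z on |z|=r.
Part (b). At z = 2 (real, on the circle |z| = r):
  p(2) = (2)·2^0 + (1)·2^1 + (3)·2^2 = 16.
  |p(2)| = 16.
Since all nonzero coefficients share the same sign, |p(2)| = 16 = M_tri(2); the triangle bound is attained at z = 2, so in fact M(r) = 16.

M_tri(2) = 16; |p(2)| = 16; equality at z=2: yes.


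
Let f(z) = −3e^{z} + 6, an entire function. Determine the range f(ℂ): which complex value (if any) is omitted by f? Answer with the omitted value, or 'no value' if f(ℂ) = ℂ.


Little Picard bounds the complement of f(ℂ) to at most one point.
e^{z} is never zero on ℂ, so -3·e^{z} takes every value in ℂ ∖ {0}. Adding 6 shifts the range to ℂ ∖ {6}. Thus f omits exactly the value 6.

Omitted value: 6.


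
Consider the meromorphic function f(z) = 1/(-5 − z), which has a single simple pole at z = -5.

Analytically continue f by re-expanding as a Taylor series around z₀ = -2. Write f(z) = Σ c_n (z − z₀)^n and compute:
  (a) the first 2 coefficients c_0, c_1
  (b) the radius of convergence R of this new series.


Let w = z − z₀, so z = z₀ + w.
Then -5 − z = -5 − (z₀ + w) = (-5 − z₀) − w = -3 − w.
f(z) = 1/(-3 − w) = (1/(-3)) · 1/(1 − w/(-3)) = Σ_{n≥0} w^n / (-3)^(n+1).
So c_n = 1/(-3)^(n+1):
  c_0 = 1/(-3)^1 = -1/3.
  c_1 = 1/(-3)^2 = 1/9.
The series is valid for |w/d| < 1, i.e. |z − z₀| < |d|.
Radius of convergence: R = |-5 − z₀| = |-3| = 3 (distance from z₀ to the singularity z = -5).

c_0 = -1/3, c_1 = 1/9; R = 3.


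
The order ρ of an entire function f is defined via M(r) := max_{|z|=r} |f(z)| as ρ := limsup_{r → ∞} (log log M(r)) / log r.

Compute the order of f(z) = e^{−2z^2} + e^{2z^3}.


Each summand is entire of order 2 and 3 respectively (as in the single-exponential case). The order of a sum is at most the max of the orders, so ρ ≤ 3. For the lower bound: on |z|=r choose arg z so that 2z^3 is real positive; then |e^{2z^3}| = e^{2r^3} while |e^{-2z^2}| ≤ e^{2r^2} = o(e^{2r^3}). So |f| ≥ e^{2r^3}(1 − o(1)) and ρ ≥ 3. Hence ρ = max(2, 3) = 3.
Therefore ρ = 3.

Order ρ = 3.


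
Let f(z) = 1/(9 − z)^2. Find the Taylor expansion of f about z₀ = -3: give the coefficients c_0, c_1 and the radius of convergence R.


Let w = z − z₀, so z = z₀ + w.
Then 9 − z = 9 − (z₀ + w) = (9 − z₀) − w = 12 − w.
f(z) = 1/(12 − w)^2 = (1/(12)^2) · (1 − w/(12))^{−2}.
By the binomial series (1−u)^{−2} = Σ_{n≥0} C(n+1, 1) u^n for |u|<1, with u = w/(12):
  c_n = C(n+1, 1) / (12)^(n+2).
  c_0 = 1/(12)^2 = 1/144.
  c_1 = 2/(12)^3 = 1/864.
The series is valid for |w/d| < 1, i.e. |z − z₀| < |d|.
Radius of convergence: R = |9 − z₀| = |12| = 12 (distance from z₀ to the singularity z = 9).

c_0 = 1/144, c_1 = 1/864; R = 12.


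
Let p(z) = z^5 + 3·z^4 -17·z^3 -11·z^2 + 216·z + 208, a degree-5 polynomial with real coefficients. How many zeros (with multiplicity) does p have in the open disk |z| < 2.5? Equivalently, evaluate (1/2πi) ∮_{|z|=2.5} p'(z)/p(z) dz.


The zeros of p are: -1, -4, (3 + 2i), (3 - 2i), -4.
Their magnitudes are: 1, 4, 3.606, 3.606, 4.
Zeros with |z| < R = 2.5: -1.
Count = 1.
By the argument principle, (1/2πi) ∮_{|z|=R} p'(z)/p(z) dz equals exactly this count.

Number of zeros inside |z| < 2.5: 1.


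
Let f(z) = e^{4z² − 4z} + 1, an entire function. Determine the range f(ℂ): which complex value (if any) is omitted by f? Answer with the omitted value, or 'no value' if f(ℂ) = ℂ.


Little Picard bounds the complement of f(ℂ) to at most one point.
The exponent g(z) = 4z² − 4z is a nonconstant polynomial, hence surjective onto ℂ. So e^{g(z)} takes every value in {e^w : w ∈ ℂ} = ℂ ∖ {0}. Adding 1 shifts the range to ℂ ∖ {1}. f omits exactly 1.

Omitted value: 1.


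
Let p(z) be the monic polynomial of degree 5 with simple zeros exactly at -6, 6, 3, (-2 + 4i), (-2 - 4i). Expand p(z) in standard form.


The polynomial is p(z) = ∏_{α ∈ S} (z − α), where S = {-6, 6, 3, (-2 + 4i), (-2 - 4i)}.
Expanding the product yields: p(z) = z^5 + z^4 -28·z^3 -96·z^2 -288·z + 2160.
Note conjugate pairs combine to real quadratics: (z − (-2+4i))(z − (-2−4i)) = z² + 4z + 20.
The resulting polynomial has degree 5 and real coefficients as required.

p(z) = z^5 + z^4 -28·z^3 -96·z^2 -288·z + 2160.


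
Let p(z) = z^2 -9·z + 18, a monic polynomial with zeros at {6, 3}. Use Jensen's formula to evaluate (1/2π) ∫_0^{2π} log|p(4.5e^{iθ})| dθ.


Zeros: 3, 6; r = 4.5.
Inside |z| < r: 3. Outside (|z| ≥ r): 6.
p(0) = 18, so log|p(0)| = log(18) = 2.8904.
Apply Jensen: I(r) = log|p(0)| + Σ_k log(r/|z_k|), summed over zeros inside |z| < r.
  log(r/|z_k|) for z_k = 3: log(4.5/3) = 0.4055
  Outside zeros (6) contribute nothing to the Jensen sum.
Sum over inside zeros: 0.4055.
I(r) = log|p(0)| + (inside sum) = 2.8904 + 0.4055 = 3.2958.
Note: since some zeros are outside |z| ≤ r, the simplified n·log(r) form does NOT apply — only the inside zeros contribute.

I(r) ≈ 3.2958.


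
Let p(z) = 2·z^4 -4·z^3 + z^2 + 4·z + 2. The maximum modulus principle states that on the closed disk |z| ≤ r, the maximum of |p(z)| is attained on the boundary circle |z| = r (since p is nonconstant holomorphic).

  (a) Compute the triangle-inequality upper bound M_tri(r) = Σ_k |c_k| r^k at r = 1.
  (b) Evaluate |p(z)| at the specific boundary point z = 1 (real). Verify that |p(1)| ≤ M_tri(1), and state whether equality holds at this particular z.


Coefficients: c_0 = 2, c_1 = 4, c_2 = 1, c_3 = -4, c_4 = 2. Radius r = 1.
Part (a). Triangle bound: M_tri(r) = Σ_k |c_k| r^k
  = |2|·1^0 + |4|·1^1 + |1|·1^2 + |-4|·1^3 + |2|·1^4
  = 2 + 4 + 1 + 4 + 2 = 13.
This bounds M(r) := max_{|z|=r} |p(z)| from above; equality holds iff all terms c_k z^k can be made to align in phase at a single z on |z|=r.
Part (b). At z = 1 (real, on the circle |z| = r):
  p(1) = (2)·1^0 + (4)·1^1 + (1)·1^2 + (-4)·1^3 + (2)·1^4 = 5.
  |p(1)| = 5.
Check: |p(1)| = 5 ≤ 13 = M_tri(1). ✓ Equality does not hold at z = 1 (the coefficients have mixed signs, so the terms do not all align in phase there).

M_tri(1) = 13; |p(1)| = 5; equality at z=1: no.


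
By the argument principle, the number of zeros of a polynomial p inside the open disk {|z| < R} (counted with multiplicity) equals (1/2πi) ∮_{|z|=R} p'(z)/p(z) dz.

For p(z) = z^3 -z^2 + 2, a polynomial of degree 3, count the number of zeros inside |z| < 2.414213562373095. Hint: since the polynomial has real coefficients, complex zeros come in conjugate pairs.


The zeros of p are: -1, (1 + 1i), (1 - 1i).
Their magnitudes are: 1, 1.414, 1.414.
Zeros with |z| < R = 2.414213562373095: -1, (1 + 1i), (1 - 1i).
Count = 3.
By the argument principle, (1/2πi) ∮_{|z|=R} p'(z)/p(z) dz equals exactly this count.

Number of zeros inside |z| < 2.414213562373095: 3.


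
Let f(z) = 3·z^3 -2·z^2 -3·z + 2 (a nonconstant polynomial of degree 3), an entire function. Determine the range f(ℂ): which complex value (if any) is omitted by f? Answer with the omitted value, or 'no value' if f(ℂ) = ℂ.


Little Picard bounds the complement of f(ℂ) to at most one point.
For every w ∈ ℂ, the equation p(z) − w = 0 is a nonconstant polynomial in z and hence has at least one root by the fundamental theorem of algebra. So p is surjective onto ℂ, omitting no value.

Omitted value: no value.


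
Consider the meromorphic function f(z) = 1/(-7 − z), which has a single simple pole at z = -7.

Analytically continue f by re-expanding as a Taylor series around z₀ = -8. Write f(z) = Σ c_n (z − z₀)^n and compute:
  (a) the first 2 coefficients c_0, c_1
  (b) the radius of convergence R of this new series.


Let w = z − z₀, so z = z₀ + w.
Then -7 − z = -7 − (z₀ + w) = (-7 − z₀) − w = 1 − w.
f(z) = 1/(1 − w) = (1/(1)) · 1/(1 − w/(1)) = Σ_{n≥0} w^n / (1)^(n+1).
So c_n = 1/(1)^(n+1):
  c_0 = 1/(1)^1 = 1.
  c_1 = 1/(1)^2 = 1.
The series is valid for |w/d| < 1, i.e. |z − z₀| < |d|.
Radius of convergence: R = |-7 − z₀| = |1| = 1 (distance from z₀ to the singularity z = -7).

c_0 = 1, c_1 = 1; R = 1.


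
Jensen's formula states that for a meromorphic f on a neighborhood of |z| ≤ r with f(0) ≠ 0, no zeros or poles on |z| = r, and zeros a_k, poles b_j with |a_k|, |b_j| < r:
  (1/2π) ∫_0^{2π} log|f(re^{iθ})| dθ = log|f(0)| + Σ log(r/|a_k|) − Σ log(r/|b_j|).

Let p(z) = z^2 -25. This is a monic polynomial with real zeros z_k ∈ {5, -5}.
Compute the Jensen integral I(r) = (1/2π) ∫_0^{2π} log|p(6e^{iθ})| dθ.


Zeros: -5, 5; r = 6.
Inside |z| < r: -5, 5. Outside (|z| ≥ r): ∅.
p(0) = -25, so log|p(0)| = log(25) = 3.2189.
Apply Jensen: I(r) = log|p(0)| + Σ_k log(r/|z_k|), summed over zeros inside |z| < r.
  log(r/|z_k|) for z_k = 5: log(6/5) = 0.1823
  log(r/|z_k|) for z_k = -5: log(6/5) = 0.1823
Sum over inside zeros: 0.3646.
I(r) = log|p(0)| + (inside sum) = 3.2189 + 0.3646 = 3.5835.
Closed form (all zeros inside, monic): I(r) = n·log(r) = 2·log(6) = 3.5835. ✓

I(r) ≈ 3.5835.


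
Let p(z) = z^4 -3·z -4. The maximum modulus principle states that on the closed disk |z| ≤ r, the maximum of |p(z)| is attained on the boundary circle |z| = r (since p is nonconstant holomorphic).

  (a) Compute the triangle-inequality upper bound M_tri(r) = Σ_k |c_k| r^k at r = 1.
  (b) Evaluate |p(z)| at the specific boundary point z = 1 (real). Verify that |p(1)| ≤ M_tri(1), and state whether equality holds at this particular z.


Coefficients: c_0 = -4, c_1 = -3, c_2 = 0, c_3 = 0, c_4 = 1. Radius r = 1.
Part (a). Triangle bound: M_tri(r) = Σ_k |c_k| r^k
  = |-4|·1^0 + |-3|·1^1 + |0|·1^2 + |0|·1^3 + |1|·1^4
  = 4 + 3 + 0 + 0 + 1 = 8.
This bounds M(r) := max_{|z|=r} |p(z)| from above; equality holds iff all terms c_k z^k can be made to align in phase at a single z on |z|=r.
Part (b). At z = 1 (real, on the circle |z| = r):
  p(1) = (-4)·1^0 + (-3)·1^1 + (0)·1^2 + (0)·1^3 + (1)·1^4 = -6.
  |p(1)| = 6.
Check: |p(1)| = 6 ≤ 8 = M_tri(1). ✓ Equality does not hold at z = 1 (the coefficients have mixed signs, so the terms do not all align in phase there).

M_tri(1) = 8; |p(1)| = 6; equality at z=1: no.


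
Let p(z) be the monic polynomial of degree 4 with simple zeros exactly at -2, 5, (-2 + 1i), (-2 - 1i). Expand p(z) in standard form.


The polynomial is p(z) = ∏_{α ∈ S} (z − α), where S = {-2, 5, (-2 + 1i), (-2 - 1i)}.
Expanding the product yields: p(z) = z^4 + z^3 -17·z^2 -55·z -50.
Note conjugate pairs combine to real quadratics: (z − (-2+1i))(z − (-2−1i)) = z² + 4z + 5.
The resulting polynomial has degree 4 and real coefficients as required.

p(z) = z^4 + z^3 -17·z^2 -55·z -50.


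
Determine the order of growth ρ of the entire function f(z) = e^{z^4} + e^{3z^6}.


Each summand is entire of order 4 and 6 respectively (as in the single-exponential case). The order of a sum is at most the max of the orders, so ρ ≤ 6. For the lower bound: on |z|=r choose arg z so that 3z^6 is real positive; then |e^{3z^6}| = e^{3r^6} while |e^{1z^4}| ≤ e^{1r^4} = o(e^{3r^6}). So |f| ≥ e^{3r^6}(1 − o(1)) and ρ ≥ 6. Hence ρ = max(4, 6) = 6.
Therefore ρ = 6.

Order ρ = 6.


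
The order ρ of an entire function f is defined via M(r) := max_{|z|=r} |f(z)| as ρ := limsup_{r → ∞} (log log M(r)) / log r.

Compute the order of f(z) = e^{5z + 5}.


|e^{5z + 5}| = e^{Re(5·z) + 5} ≤ e^{5|z|^1 + 5} = e^{5r^1 + 5} on |z| = r, so ρ ≤ 1. Choosing z on |z|=r so that 5·z is real positive (always possible by picking arg z appropriately) gives |f(z)| = e^{5r^1 + 5}, matching the bound. The additive constant 5 does not affect log log M(r) ~ 1·log r. Hence ρ = 1.
Therefore ρ = 1.

Order ρ = 1.


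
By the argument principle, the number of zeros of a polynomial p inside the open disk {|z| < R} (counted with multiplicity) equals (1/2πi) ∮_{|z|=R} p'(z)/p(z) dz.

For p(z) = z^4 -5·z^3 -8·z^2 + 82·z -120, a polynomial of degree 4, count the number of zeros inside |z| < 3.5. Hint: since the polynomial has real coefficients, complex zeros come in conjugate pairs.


The zeros of p are: 3, (3 + 1i), (3 - 1i), -4.
Their magnitudes are: 3, 3.162, 3.162, 4.
Zeros with |z| < R = 3.5: 3, (3 + 1i), (3 - 1i).
Count = 3.
By the argument principle, (1/2πi) ∮_{|z|=R} p'(z)/p(z) dz equals exactly this count.

Number of zeros inside |z| < 3.5: 3.


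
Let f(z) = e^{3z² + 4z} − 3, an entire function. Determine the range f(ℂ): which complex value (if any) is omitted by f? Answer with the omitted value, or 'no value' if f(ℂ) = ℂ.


Little Picard bounds the complement of f(ℂ) to at most one point.
The exponent g(z) = 3z² + 4z is a nonconstant polynomial, hence surjective onto ℂ. So e^{g(z)} takes every value in {e^w : w ∈ ℂ} = ℂ ∖ {0}. Adding -3 shifts the range to ℂ ∖ {-3}. f omits exactly -3.

Omitted value: -3.


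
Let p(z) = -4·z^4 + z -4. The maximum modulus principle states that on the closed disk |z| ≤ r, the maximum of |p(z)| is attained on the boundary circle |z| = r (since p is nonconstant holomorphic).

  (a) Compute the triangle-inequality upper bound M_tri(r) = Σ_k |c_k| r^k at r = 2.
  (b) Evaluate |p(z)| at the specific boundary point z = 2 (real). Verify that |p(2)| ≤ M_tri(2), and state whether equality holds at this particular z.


Coefficients: c_0 = -4, c_1 = 1, c_2 = 0, c_3 = 0, c_4 = -4. Radius r = 2.
Part (a). Triangle bound: M_tri(r) = Σ_k |c_k| r^k
  = |-4|·2^0 + |1|·2^1 + |0|·2^2 + |0|·2^3 + |-4|·2^4
  = 4 + 2 + 0 + 0 + 64 = 70.
This bounds M(r) := max_{|z|=r} |p(z)| from above; equality holds iff all terms c_k z^k can be made to align in phase at a single z on |z|=r.
Part (b). At z = 2 (real, on the circle |z| = r):
  p(2) = (-4)·2^0 + (1)·2^1 + (0)·2^2 + (0)·2^3 + (-4)·2^4 = -66.
  |p(2)| = 66.
Check: |p(2)| = 66 ≤ 70 = M_tri(2). ✓ Equality does not hold at z = 2 (the coefficients have mixed signs, so the terms do not all align in phase there).

M_tri(2) = 70; |p(2)| = 66; equality at z=2: no.


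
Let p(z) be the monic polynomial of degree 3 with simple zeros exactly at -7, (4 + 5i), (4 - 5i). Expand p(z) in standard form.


The polynomial is p(z) = ∏_{α ∈ S} (z − α), where S = {-7, (4 + 5i), (4 - 5i)}.
Expanding the product yields: p(z) = z^3 -z^2 -15·z + 287.
Note conjugate pairs combine to real quadratics: (z − (4+5i))(z − (4−5i)) = z² − 8z + 41.
The resulting polynomial has degree 3 and real coefficients as required.

p(z) = z^3 -z^2 -15·z + 287.


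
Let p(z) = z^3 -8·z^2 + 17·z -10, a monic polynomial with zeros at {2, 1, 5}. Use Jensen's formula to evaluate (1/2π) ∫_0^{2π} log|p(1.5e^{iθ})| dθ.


Zeros: 1, 2, 5; r = 1.5.
Inside |z| < r: 1. Outside (|z| ≥ r): 2, 5.
p(0) = -10, so log|p(0)| = log(10) = 2.3026.
Apply Jensen: I(r) = log|p(0)| + Σ_k log(r/|z_k|), summed over zeros inside |z| < r.
  log(r/|z_k|) for z_k = 1: log(1.5/1) = 0.4055
  Outside zeros (2, 5) contribute nothing to the Jensen sum.
Sum over inside zeros: 0.4055.
I(r) = log|p(0)| + (inside sum) = 2.3026 + 0.4055 = 2.7081.
Note: since some zeros are outside |z| ≤ r, the simplified n·log(r) form does NOT apply — only the inside zeros contribute.

I(r) ≈ 2.7081.


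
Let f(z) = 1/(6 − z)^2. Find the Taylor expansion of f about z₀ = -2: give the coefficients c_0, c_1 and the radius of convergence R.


Let w = z − z₀, so z = z₀ + w.
Then 6 − z = 6 − (z₀ + w) = (6 − z₀) − w = 8 − w.
f(z) = 1/(8 − w)^2 = (1/(8)^2) · (1 − w/(8))^{−2}.
By the binomial series (1−u)^{−2} = Σ_{n≥0} C(n+1, 1) u^n for |u|<1, with u = w/(8):
  c_n = C(n+1, 1) / (8)^(n+2).
  c_0 = 1/(8)^2 = 1/64.
  c_1 = 2/(8)^3 = 1/256.
The series is valid for |w/d| < 1, i.e. |z − z₀| < |d|.
Radius of convergence: R = |6 − z₀| = |8| = 8 (distance from z₀ to the singularity z = 6).

c_0 = 1/64, c_1 = 1/256; R = 8.


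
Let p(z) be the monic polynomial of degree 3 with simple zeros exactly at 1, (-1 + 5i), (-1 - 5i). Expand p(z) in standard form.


The polynomial is p(z) = ∏_{α ∈ S} (z − α), where S = {1, (-1 + 5i), (-1 - 5i)}.
Expanding the product yields: p(z) = z^3 + z^2 + 24·z -26.
Note conjugate pairs combine to real quadratics: (z − (-1+5i))(z − (-1−5i)) = z² + 2z + 26.
The resulting polynomial has degree 3 and real coefficients as required.

p(z) = z^3 + z^2 + 24·z -26.


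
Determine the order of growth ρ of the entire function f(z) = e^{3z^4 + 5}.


|e^{3z^4 + 5}| = e^{Re(3·z^4) + 5} ≤ e^{3|z|^4 + 5} = e^{3r^4 + 5} on |z| = r, so ρ ≤ 4. Choosing z on |z|=r so that 3·z^4 is real positive (always possible by picking arg z appropriately) gives |f(z)| = e^{3r^4 + 5}, matching the bound. The additive constant 5 does not affect log log M(r) ~ 4·log r. Hence ρ = 4.
Therefore ρ = 4.

Order ρ = 4.


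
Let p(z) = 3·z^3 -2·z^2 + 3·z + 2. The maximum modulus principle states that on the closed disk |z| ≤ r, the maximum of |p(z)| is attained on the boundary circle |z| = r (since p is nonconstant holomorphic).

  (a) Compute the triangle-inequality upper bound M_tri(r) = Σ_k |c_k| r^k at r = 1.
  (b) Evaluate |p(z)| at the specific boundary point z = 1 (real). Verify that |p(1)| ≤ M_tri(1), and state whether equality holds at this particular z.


Coefficients: c_0 = 2, c_1 = 3, c_2 = -2, c_3 = 3. Radius r = 1.
Part (a). Triangle bound: M_tri(r) = Σ_k |c_k| r^k
  = |2|·1^0 + |3|·1^1 + |-2|·1^2 + |3|·1^3
  = 2 + 3 + 2 + 3 = 10.
This bounds M(r) := max_{|z|=r} |p(z)| from above; equality holds iff all terms c_k z^k can be made to align in phase at a single z on |z|=r.
Part (b). At z = 1 (real, on the circle |z| = r):
  p(1) = (2)·1^0 + (3)·1^1 + (-2)·1^2 + (3)·1^3 = 6.
  |p(1)| = 6.
Check: |p(1)| = 6 ≤ 10 = M_tri(1). ✓ Equality does not hold at z = 1 (the coefficients have mixed signs, so the terms do not all align in phase there).

M_tri(1) = 10; |p(1)| = 6; equality at z=1: no.


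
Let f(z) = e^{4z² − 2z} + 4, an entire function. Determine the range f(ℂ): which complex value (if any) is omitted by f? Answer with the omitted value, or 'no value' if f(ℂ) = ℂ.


Little Picard bounds the complement of f(ℂ) to at most one point.
The exponent g(z) = 4z² − 2z is a nonconstant polynomial, hence surjective onto ℂ. So e^{g(z)} takes every value in {e^w : w ∈ ℂ} = ℂ ∖ {0}. Adding 4 shifts the range to ℂ ∖ {4}. f omits exactly 4.

Omitted value: 4.


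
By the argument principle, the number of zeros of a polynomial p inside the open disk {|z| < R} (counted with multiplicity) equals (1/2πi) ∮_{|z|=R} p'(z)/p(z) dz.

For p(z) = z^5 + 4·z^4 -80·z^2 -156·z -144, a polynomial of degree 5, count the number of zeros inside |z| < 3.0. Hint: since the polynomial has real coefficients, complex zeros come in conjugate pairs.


The zeros of p are: (-1 + 1i), (-1 - 1i), 4, (-3 + 3i), (-3 - 3i).
Their magnitudes are: 1.414, 1.414, 4, 4.243, 4.243.
Zeros with |z| < R = 3.0: (-1 + 1i), (-1 - 1i).
Count = 2.
By the argument principle, (1/2πi) ∮_{|z|=R} p'(z)/p(z) dz equals exactly this count.

Number of zeros inside |z| < 3.0: 2.


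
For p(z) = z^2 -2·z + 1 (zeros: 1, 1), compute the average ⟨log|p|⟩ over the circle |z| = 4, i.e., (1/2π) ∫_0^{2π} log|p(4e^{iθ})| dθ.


Zeros: 1, 1; r = 4.
Inside |z| < r: 1, 1. Outside (|z| ≥ r): ∅.
p(0) = 1, so log|p(0)| = log(1) = 0.0000.
Apply Jensen: I(r) = log|p(0)| + Σ_k log(r/|z_k|), summed over zeros inside |z| < r.
  log(r/|z_k|) for z_k = 1: log(4/1) = 1.3863
  log(r/|z_k|) for z_k = 1: log(4/1) = 1.3863
Sum over inside zeros: 2.7726.
I(r) = log|p(0)| + (inside sum) = 0.0000 + 2.7726 = 2.7726.
Closed form (all zeros inside, monic): I(r) = n·log(r) = 2·log(4) = 2.7726. ✓

I(r) ≈ 2.7726.


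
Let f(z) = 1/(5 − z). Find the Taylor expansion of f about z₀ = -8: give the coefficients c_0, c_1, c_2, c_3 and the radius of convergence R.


Let w = z − z₀, so z = z₀ + w.
Then 5 − z = 5 − (z₀ + w) = (5 − z₀) − w = 13 − w.
f(z) = 1/(13 − w) = (1/(13)) · 1/(1 − w/(13)) = Σ_{n≥0} w^n / (13)^(n+1).
So c_n = 1/(13)^(n+1):
  c_0 = 1/(13)^1 = 1/13.
  c_1 = 1/(13)^2 = 1/169.
  c_2 = 1/(13)^3 = 1/2197.
  c_3 = 1/(13)^4 = 1/28561.
The series is valid for |w/d| < 1, i.e. |z − z₀| < |d|.
Radius of convergence: R = |5 − z₀| = |13| = 13 (distance from z₀ to the singularity z = 5).

c_0 = 1/13, c_1 = 1/169, c_2 = 1/2197, c_3 = 1/28561; R = 13.


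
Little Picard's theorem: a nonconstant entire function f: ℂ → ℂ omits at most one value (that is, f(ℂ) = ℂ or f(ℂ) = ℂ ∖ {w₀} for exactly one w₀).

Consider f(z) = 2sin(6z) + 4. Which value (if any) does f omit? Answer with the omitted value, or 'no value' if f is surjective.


Little Picard bounds the complement of f(ℂ) to at most one point.
sin is entire and surjective onto ℂ: for every w ∈ ℂ, sin(ζ) = w has a solution ζ ∈ ℂ (e.g., via the complex inverse arcsin). With ζ = 6z this gives z = ζ/(6). Then 2·sin(6z) takes every value in 2·ℂ = ℂ, and adding 4 is a bijection of ℂ. So f is surjective and omits no value. (Note: only on the real line is sin bounded by [−1, 1].)

Omitted value: no value.


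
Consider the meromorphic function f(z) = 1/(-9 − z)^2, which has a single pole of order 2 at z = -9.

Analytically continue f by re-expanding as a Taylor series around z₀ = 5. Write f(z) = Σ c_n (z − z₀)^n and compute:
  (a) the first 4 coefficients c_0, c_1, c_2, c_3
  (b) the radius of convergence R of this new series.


Let w = z − z₀, so z = z₀ + w.
Then -9 − z = -9 − (z₀ + w) = (-9 − z₀) − w = -14 − w.
f(z) = 1/(-14 − w)^2 = (1/(-14)^2) · (1 − w/(-14))^{−2}.
By the binomial series (1−u)^{−2} = Σ_{n≥0} C(n+1, 1) u^n for |u|<1, with u = w/(-14):
  c_n = C(n+1, 1) / (-14)^(n+2).
  c_0 = 1/(-14)^2 = 1/196.
  c_1 = 2/(-14)^3 = -1/1372.
  c_2 = 3/(-14)^4 = 3/38416.
  c_3 = 4/(-14)^5 = -1/134456.
The series is valid for |w/d| < 1, i.e. |z − z₀| < |d|.
Radius of convergence: R = |-9 − z₀| = |-14| = 14 (distance from z₀ to the singularity z = -9).

c_0 = 1/196, c_1 = -1/1372, c_2 = 3/38416, c_3 = -1/134456; R = 14.


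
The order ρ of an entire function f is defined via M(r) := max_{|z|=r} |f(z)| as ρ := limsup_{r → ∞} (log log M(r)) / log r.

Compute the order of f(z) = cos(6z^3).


Write cos(w) = (e^{iw} ± e^{−iw})/(2 or 2i), so |cos(w)| ≤ e^{|w|}. With w = 6z^3, |w| ≤ 6r^3 + 0 on |z|=r, giving M(r) ≤ e^{6r^3 + 0} and ρ ≤ 3. For the lower bound, choose z on |z|=r with 6z^3 purely imaginary of modulus 6r^3; then |cos(6z^3)| grows like e^{6r^3}/2, so ρ ≥ 3. Hence ρ = 3.
Therefore ρ = 3.

Order ρ = 3.


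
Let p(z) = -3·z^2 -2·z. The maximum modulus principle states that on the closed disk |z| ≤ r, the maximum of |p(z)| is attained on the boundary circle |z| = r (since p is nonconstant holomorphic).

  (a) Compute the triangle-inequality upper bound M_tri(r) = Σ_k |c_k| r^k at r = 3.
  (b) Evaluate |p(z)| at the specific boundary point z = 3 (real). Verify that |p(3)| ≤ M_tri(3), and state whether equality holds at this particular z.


Coefficients: c_0 = 0, c_1 = -2, c_2 = -3. Radius r = 3.
Part (a). Triangle bound: M_tri(r) = Σ_k |c_k| r^k
  = |0|·3^0 + |-2|·3^1 + |-3|·3^2
  = 0 + 6 + 27 = 33.
This bounds M(r) := max_{|z|=r} |p(z)| from above; equality holds iff all terms c_k z^k can be made to align in phase at a single z on |z|=r.
Part (b). At z = 3 (real, on the circle |z| = r):
  p(3) = (0)·3^0 + (-2)·3^1 + (-3)·3^2 = -33.
  |p(3)| = 33.
Since all nonzero coefficients share the same sign, |p(3)| = 33 = M_tri(3); the triangle bound is attained at z = 3, so in fact M(r) = 33.

M_tri(3) = 33; |p(3)| = 33; equality at z=3: yes.


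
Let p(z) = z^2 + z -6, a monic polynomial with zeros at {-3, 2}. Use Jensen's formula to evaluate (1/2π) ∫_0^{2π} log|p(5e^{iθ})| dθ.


Zeros: -3, 2; r = 5.
Inside |z| < r: -3, 2. Outside (|z| ≥ r): ∅.
p(0) = -6, so log|p(0)| = log(6) = 1.7918.
Apply Jensen: I(r) = log|p(0)| + Σ_k log(r/|z_k|), summed over zeros inside |z| < r.
  log(r/|z_k|) for z_k = -3: log(5/3) = 0.5108
  log(r/|z_k|) for z_k = 2: log(5/2) = 0.9163
Sum over inside zeros: 1.4271.
I(r) = log|p(0)| + (inside sum) = 1.7918 + 1.4271 = 3.2189.
Closed form (all zeros inside, monic): I(r) = n·log(r) = 2·log(5) = 3.2189. ✓

I(r) ≈ 3.2189.


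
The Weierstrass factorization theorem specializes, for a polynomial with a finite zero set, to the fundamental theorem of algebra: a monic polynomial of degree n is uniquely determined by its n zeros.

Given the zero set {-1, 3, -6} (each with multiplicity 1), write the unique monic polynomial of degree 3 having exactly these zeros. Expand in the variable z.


The polynomial is p(z) = ∏_{α ∈ S} (z − α), where S = {-1, 3, -6}.
Expanding the product yields: p(z) = z^3 + 4·z^2 -15·z -18.
The resulting polynomial has degree 3 and real coefficients as required.

p(z) = z^3 + 4·z^2 -15·z -18.


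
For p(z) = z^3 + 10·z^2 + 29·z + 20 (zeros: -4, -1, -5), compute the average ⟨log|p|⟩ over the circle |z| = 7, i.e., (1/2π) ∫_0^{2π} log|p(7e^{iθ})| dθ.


Zeros: -5, -4, -1; r = 7.
Inside |z| < r: -5, -4, -1. Outside (|z| ≥ r): ∅.
p(0) = 20, so log|p(0)| = log(20) = 2.9957.
Apply Jensen: I(r) = log|p(0)| + Σ_k log(r/|z_k|), summed over zeros inside |z| < r.
  log(r/|z_k|) for z_k = -4: log(7/4) = 0.5596
  log(r/|z_k|) for z_k = -1: log(7/1) = 1.9459
  log(r/|z_k|) for z_k = -5: log(7/5) = 0.3365
Sum over inside zeros: 2.8420.
I(r) = log|p(0)| + (inside sum) = 2.9957 + 2.8420 = 5.8377.
Closed form (all zeros inside, monic): I(r) = n·log(r) = 3·log(7) = 5.8377. ✓

I(r) ≈ 5.8377.


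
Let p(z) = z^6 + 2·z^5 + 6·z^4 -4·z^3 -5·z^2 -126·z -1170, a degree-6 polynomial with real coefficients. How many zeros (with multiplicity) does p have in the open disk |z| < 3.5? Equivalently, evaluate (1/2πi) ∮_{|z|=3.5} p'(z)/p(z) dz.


The zeros of p are: -3, 3, (-2 + 3i), (-2 - 3i), (1 + 3i), (1 - 3i).
Their magnitudes are: 3, 3, 3.606, 3.606, 3.162, 3.162.
Zeros with |z| < R = 3.5: -3, 3, (1 + 3i), (1 - 3i).
Count = 4.
By the argument principle, (1/2πi) ∮_{|z|=R} p'(z)/p(z) dz equals exactly this count.

Number of zeros inside |z| < 3.5: 4.


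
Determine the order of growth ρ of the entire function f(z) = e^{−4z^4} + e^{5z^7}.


Each summand is entire of order 4 and 7 respectively (as in the single-exponential case). The order of a sum is at most the max of the orders, so ρ ≤ 7. For the lower bound: on |z|=r choose arg z so that 5z^7 is real positive; then |e^{5z^7}| = e^{5r^7} while |e^{-4z^4}| ≤ e^{4r^4} = o(e^{5r^7}). So |f| ≥ e^{5r^7}(1 − o(1)) and ρ ≥ 7. Hence ρ = max(4, 7) = 7.
Therefore ρ = 7.

Order ρ = 7.


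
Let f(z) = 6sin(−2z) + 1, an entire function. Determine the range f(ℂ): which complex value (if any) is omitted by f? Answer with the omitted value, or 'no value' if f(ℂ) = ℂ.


Little Picard bounds the complement of f(ℂ) to at most one point.
sin is entire and surjective onto ℂ: for every w ∈ ℂ, sin(ζ) = w has a solution ζ ∈ ℂ (e.g., via the complex inverse arcsin). With ζ = −2z this gives z = ζ/(-2). Then 6·sin(−2z) takes every value in 6·ℂ = ℂ, and adding 1 is a bijection of ℂ. So f is surjective and omits no value. (Note: only on the real line is sin bounded by [−1, 1].)

Omitted value: no value.


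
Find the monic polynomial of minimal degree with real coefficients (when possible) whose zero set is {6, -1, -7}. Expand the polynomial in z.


The polynomial is p(z) = ∏_{α ∈ S} (z − α), where S = {6, -1, -7}.
Expanding the product yields: p(z) = z^3 + 2·z^2 -41·z -42.
The resulting polynomial has degree 3 and real coefficients as required.

p(z) = z^3 + 2·z^2 -41·z -42.


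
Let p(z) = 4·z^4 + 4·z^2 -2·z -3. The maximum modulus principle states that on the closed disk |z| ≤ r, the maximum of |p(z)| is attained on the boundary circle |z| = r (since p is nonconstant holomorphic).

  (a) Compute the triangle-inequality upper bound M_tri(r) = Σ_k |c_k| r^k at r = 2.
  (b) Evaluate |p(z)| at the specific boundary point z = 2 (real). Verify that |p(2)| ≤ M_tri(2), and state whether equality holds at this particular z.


Coefficients: c_0 = -3, c_1 = -2, c_2 = 4, c_3 = 0, c_4 = 4. Radius r = 2.
Part (a). Triangle bound: M_tri(r) = Σ_k |c_k| r^k
  = |-3|·2^0 + |-2|·2^1 + |4|·2^2 + |0|·2^3 + |4|·2^4
  = 3 + 4 + 16 + 0 + 64 = 87.
This bounds M(r) := max_{|z|=r} |p(z)| from above; equality holds iff all terms c_k z^k can be made to align in phase at a single z on |z|=r.
Part (b). At z = 2 (real, on the circle |z| = r):
  p(2) = (-3)·2^0 + (-2)·2^1 + (4)·2^2 + (0)·2^3 + (4)·2^4 = 73.
  |p(2)| = 73.
Check: |p(2)| = 73 ≤ 87 = M_tri(2). ✓ Equality does not hold at z = 2 (the coefficients have mixed signs, so the terms do not all align in phase there).

M_tri(2) = 87; |p(2)| = 73; equality at z=2: no.


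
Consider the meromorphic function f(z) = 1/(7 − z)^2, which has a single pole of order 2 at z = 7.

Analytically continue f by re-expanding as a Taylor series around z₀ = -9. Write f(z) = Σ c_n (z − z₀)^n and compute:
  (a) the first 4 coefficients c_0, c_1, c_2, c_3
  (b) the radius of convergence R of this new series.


Let w = z − z₀, so z = z₀ + w.
Then 7 − z = 7 − (z₀ + w) = (7 − z₀) − w = 16 − w.
f(z) = 1/(16 − w)^2 = (1/(16)^2) · (1 − w/(16))^{−2}.
By the binomial series (1−u)^{−2} = Σ_{n≥0} C(n+1, 1) u^n for |u|<1, with u = w/(16):
  c_n = C(n+1, 1) / (16)^(n+2).
  c_0 = 1/(16)^2 = 1/256.
  c_1 = 2/(16)^3 = 1/2048.
  c_2 = 3/(16)^4 = 3/65536.
  c_3 = 4/(16)^5 = 1/262144.
The series is valid for |w/d| < 1, i.e. |z − z₀| < |d|.
Radius of convergence: R = |7 − z₀| = |16| = 16 (distance from z₀ to the singularity z = 7).

c_0 = 1/256, c_1 = 1/2048, c_2 = 3/65536, c_3 = 1/262144; R = 16.


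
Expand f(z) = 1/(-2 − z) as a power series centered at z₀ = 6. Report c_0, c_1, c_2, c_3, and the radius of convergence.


Let w = z − z₀, so z = z₀ + w.
Then -2 − z = -2 − (z₀ + w) = (-2 − z₀) − w = -8 − w.
f(z) = 1/(-8 − w) = (1/(-8)) · 1/(1 − w/(-8)) = Σ_{n≥0} w^n / (-8)^(n+1).
So c_n = 1/(-8)^(n+1):
  c_0 = 1/(-8)^1 = -1/8.
  c_1 = 1/(-8)^2 = 1/64.
  c_2 = 1/(-8)^3 = -1/512.
  c_3 = 1/(-8)^4 = 1/4096.
The series is valid for |w/d| < 1, i.e. |z − z₀| < |d|.
Radius of convergence: R = |-2 − z₀| = |-8| = 8 (distance from z₀ to the singularity z = -2).

c_0 = -1/8, c_1 = 1/64, c_2 = -1/512, c_3 = 1/4096; R = 8.


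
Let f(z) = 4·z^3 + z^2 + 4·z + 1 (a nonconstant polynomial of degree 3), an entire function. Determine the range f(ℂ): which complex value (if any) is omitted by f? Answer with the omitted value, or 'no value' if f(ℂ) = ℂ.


Little Picard bounds the complement of f(ℂ) to at most one point.
For every w ∈ ℂ, the equation p(z) − w = 0 is a nonconstant polynomial in z and hence has at least one root by the fundamental theorem of algebra. So p is surjective onto ℂ, omitting no value.

Omitted value: no value.


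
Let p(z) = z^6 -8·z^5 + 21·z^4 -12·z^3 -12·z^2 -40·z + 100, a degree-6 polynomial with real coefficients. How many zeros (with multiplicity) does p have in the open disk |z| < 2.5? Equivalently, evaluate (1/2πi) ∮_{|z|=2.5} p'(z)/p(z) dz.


The zeros of p are: (3 + 1i), (3 - 1i), (2 + 1i), (2 - 1i), (-1 + 1i), (-1 - 1i).
Their magnitudes are: 3.162, 3.162, 2.236, 2.236, 1.414, 1.414.
Zeros with |z| < R = 2.5: (2 + 1i), (2 - 1i), (-1 + 1i), (-1 - 1i).
Count = 4.
By the argument principle, (1/2πi) ∮_{|z|=R} p'(z)/p(z) dz equals exactly this count.

Number of zeros inside |z| < 2.5: 4.


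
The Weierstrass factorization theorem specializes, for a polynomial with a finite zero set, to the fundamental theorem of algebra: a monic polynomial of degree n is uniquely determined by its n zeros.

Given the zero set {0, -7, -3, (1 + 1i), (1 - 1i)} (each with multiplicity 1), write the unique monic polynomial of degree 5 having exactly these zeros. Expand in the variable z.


The polynomial is p(z) = ∏_{α ∈ S} (z − α), where S = {0, -7, -3, (1 + 1i), (1 - 1i)}.
Expanding the product yields: p(z) = z^5 + 8·z^4 + 3·z^3 -22·z^2 + 42·z.
Note conjugate pairs combine to real quadratics: (z − (1+1i))(z − (1−1i)) = z² − 2z + 2.
The resulting polynomial has degree 5 and real coefficients as required.

p(z) = z^5 + 8·z^4 + 3·z^3 -22·z^2 + 42·z.


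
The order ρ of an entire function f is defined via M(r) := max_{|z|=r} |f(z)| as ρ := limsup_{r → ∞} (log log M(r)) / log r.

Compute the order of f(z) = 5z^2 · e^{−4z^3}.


M(r) = max_{|z|=r} |5|·|z|^2·|e^{−4z^3}| = 5·r^2 · e^{4r^3} (the factors attain their maxima compatibly on |z|=r). Then log M(r) = log 5 + 2·log r + 4r^3, dominated by the last term, so log log M(r) ~ 3·log r. The polynomial factor 5z^2 contributes only a log r term and does not affect the order. ρ = 3.
Therefore ρ = 3.

Order ρ = 3.


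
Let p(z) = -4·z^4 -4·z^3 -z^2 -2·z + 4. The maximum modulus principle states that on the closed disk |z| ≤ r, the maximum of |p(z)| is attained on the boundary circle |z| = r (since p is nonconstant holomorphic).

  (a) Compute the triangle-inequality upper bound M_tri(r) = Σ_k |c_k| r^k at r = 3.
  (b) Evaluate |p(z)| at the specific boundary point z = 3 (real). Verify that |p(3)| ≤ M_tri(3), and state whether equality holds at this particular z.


Coefficients: c_0 = 4, c_1 = -2, c_2 = -1, c_3 = -4, c_4 = -4. Radius r = 3.
Part (a). Triangle bound: M_tri(r) = Σ_k |c_k| r^k
  = |4|·3^0 + |-2|·3^1 + |-1|·3^2 + |-4|·3^3 + |-4|·3^4
  = 4 + 6 + 9 + 108 + 324 = 451.
This bounds M(r) := max_{|z|=r} |p(z)| from above; equality holds iff all terms c_k z^k can be made to align in phase at a single z on |z|=r.
Part (b). At z = 3 (real, on the circle |z| = r):
  p(3) = (4)·3^0 + (-2)·3^1 + (-1)·3^2 + (-4)·3^3 + (-4)·3^4 = -443.
  |p(3)| = 443.
Check: |p(3)| = 443 ≤ 451 = M_tri(3). ✓ Equality does not hold at z = 3 (the coefficients have mixed signs, so the terms do not all align in phase there).

M_tri(3) = 451; |p(3)| = 443; equality at z=3: no.


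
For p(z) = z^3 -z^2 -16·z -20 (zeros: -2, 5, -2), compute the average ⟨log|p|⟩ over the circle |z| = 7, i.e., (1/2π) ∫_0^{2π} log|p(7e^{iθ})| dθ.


Zeros: -2, -2, 5; r = 7.
Inside |z| < r: -2, -2, 5. Outside (|z| ≥ r): ∅.
p(0) = -20, so log|p(0)| = log(20) = 2.9957.
Apply Jensen: I(r) = log|p(0)| + Σ_k log(r/|z_k|), summed over zeros inside |z| < r.
  log(r/|z_k|) for z_k = -2: log(7/2) = 1.2528
  log(r/|z_k|) for z_k = 5: log(7/5) = 0.3365
  log(r/|z_k|) for z_k = -2: log(7/2) = 1.2528
Sum over inside zeros: 2.8420.
I(r) = log|p(0)| + (inside sum) = 2.9957 + 2.8420 = 5.8377.
Closed form (all zeros inside, monic): I(r) = n·log(r) = 3·log(7) = 5.8377. ✓

I(r) ≈ 5.8377.


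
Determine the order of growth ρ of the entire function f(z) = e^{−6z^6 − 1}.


|e^{−6z^6 − 1}| = e^{Re(-6·z^6) + -1} ≤ e^{6|z|^6 + -1} = e^{6r^6 + -1} on |z| = r, so ρ ≤ 6. Choosing z on |z|=r so that -6·z^6 is real positive (always possible by picking arg z appropriately) gives |f(z)| = e^{6r^6 + -1}, matching the bound. The additive constant -1 does not affect log log M(r) ~ 6·log r. Hence ρ = 6.
Therefore ρ = 6.

Order ρ = 6.


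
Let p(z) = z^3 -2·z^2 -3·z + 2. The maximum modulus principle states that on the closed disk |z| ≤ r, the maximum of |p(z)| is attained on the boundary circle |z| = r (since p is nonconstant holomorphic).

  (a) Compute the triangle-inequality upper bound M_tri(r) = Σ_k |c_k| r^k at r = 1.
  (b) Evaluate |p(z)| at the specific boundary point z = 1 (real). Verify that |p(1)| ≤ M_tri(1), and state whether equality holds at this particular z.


Coefficients: c_0 = 2, c_1 = -3, c_2 = -2, c_3 = 1. Radius r = 1.
Part (a). Triangle bound: M_tri(r) = Σ_k |c_k| r^k
  = |2|·1^0 + |-3|·1^1 + |-2|·1^2 + |1|·1^3
  = 2 + 3 + 2 + 1 = 8.
This bounds M(r) := max_{|z|=r} |p(z)| from above; equality holds iff all terms c_k z^k can be made to align in phase at a single z on |z|=r.
Part (b). At z = 1 (real, on the circle |z| = r):
  p(1) = (2)·1^0 + (-3)·1^1 + (-2)·1^2 + (1)·1^3 = -2.
  |p(1)| = 2.
Check: |p(1)| = 2 ≤ 8 = M_tri(1). ✓ Equality does not hold at z = 1 (the coefficients have mixed signs, so the terms do not all align in phase there).

M_tri(1) = 8; |p(1)| = 2; equality at z=1: no.


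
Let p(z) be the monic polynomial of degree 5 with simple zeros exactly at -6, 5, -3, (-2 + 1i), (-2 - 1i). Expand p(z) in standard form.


The polynomial is p(z) = ∏_{α ∈ S} (z − α), where S = {-6, 5, -3, (-2 + 1i), (-2 - 1i)}.
Expanding the product yields: p(z) = z^5 + 8·z^4 -6·z^3 -178·z^2 -495·z -450.
Note conjugate pairs combine to real quadratics: (z − (-2+1i))(z − (-2−1i)) = z² + 4z + 5.
The resulting polynomial has degree 5 and real coefficients as required.

p(z) = z^5 + 8·z^4 -6·z^3 -178·z^2 -495·z -450.


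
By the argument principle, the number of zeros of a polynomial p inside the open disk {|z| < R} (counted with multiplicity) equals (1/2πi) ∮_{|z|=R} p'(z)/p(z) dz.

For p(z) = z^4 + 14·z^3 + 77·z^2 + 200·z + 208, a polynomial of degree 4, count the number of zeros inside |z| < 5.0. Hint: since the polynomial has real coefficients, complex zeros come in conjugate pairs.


The zeros of p are: -4, -4, (-3 + 2i), (-3 - 2i).
Their magnitudes are: 4, 4, 3.606, 3.606.
Zeros with |z| < R = 5.0: -4, -4, (-3 + 2i), (-3 - 2i).
Count = 4.
By the argument principle, (1/2πi) ∮_{|z|=R} p'(z)/p(z) dz equals exactly this count.

Number of zeros inside |z| < 5.0: 4.
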